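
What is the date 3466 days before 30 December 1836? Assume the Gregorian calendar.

July 5, 1827

−366 (one year; includes Feb 29, 1836) → Dec 30, 1835 (3100 left).
−365 (one year) → Dec 30, 1834 (2735 left).
−365 (one year) → Dec 30, 1833 (2370 left).
−365 (one year) → Dec 30, 1832 (2005 left).
−366 (one year; includes Feb 29, 1832) → Dec 30, 1831 (1639 left).
−365 (one year) → Dec 30, 1830 (1274 left).
−365 (one year) → Dec 30, 1829 (909 left).
−365 (one year) → Dec 30, 1828 (544 left).
−366 (one year; includes Feb 29, 1828) → Dec 30, 1827 (178 left).
−30 → Nov 30, 1827 (end of Nov, 30 days; 148 left).
−30 → Oct 31, 1827 (end of Oct, 31 days; 118 left).
−31 → Sep 30, 1827 (end of Sep, 30 days; 87 left).
−30 → Aug 31, 1827 (end of Aug, 31 days; 57 left).
−31 → Jul 31, 1827 (end of Jul, 31 days; 26 left).
−26 → Jul 5, 1827.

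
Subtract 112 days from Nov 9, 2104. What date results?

July 20, 2104

−9 → Oct 31, 2104 (end of Oct, 31 days; 103 left).
−31 → Sep 30, 2104 (end of Sep, 30 days; 72 left).
−30 → Aug 31, 2104 (end of Aug, 31 days; 42 left).
−31 → Jul 31, 2104 (end of Jul, 31 days; 11 left).
−11 → Jul 20, 2104.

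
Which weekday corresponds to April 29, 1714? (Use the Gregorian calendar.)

Doomsday rule: the anchor day for the 1700s is Sunday. For year 14: 14÷12 = 1 r 2, and 2÷4 = 0, so 1+2+0 = 3.
Sunday + 3 ≡ Wednesday — that's 1714's doomsday.
In April the doomsday date is Apr 4.
Apr 29 is 25 days after Apr 4; 25 mod 7 = 4, so Wednesday + 4 = Sunday.

Sunday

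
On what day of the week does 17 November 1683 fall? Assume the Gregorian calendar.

Wednesday

Doomsday rule: the anchor day for the 1600s is Tuesday. For year 83: 83÷12 = 6 r 11, and 11÷4 = 2, so 6+11+2 = 19.
Tuesday + 19 ≡ Sunday — that's 1683's doomsday.
In November the doomsday date is Nov 7.
Nov 17 is 10 days after Nov 7; 10 mod 7 = 3, so Sunday + 3 = Wednesday.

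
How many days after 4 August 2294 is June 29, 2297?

Aug 4, 2294 → Aug 4, 2295: 365 days.
Aug 4, 2295 → Aug 4, 2296: 366 days (Feb 29, 2296 is in that span).
Aug 4, 2296 → Sep 4, 2296: 31 days (August has 31).
Sep 4, 2296 → Oct 4, 2296: 30 days (September has 30).
Oct 4, 2296 → Nov 4, 2296: 31 days (October has 31).
Nov 4, 2296 → Dec 4, 2296: 30 days (November has 30).
Dec 4, 2296 → Jan 4, 2297: 31 days (December has 31).
Jan 4, 2297 → Feb 4, 2297: 31 days (January has 31).
Feb 4, 2297 → Mar 4, 2297: 28 days (February has 28).
Mar 4, 2297 → Apr 4, 2297: 31 days (March has 31).
Apr 4, 2297 → May 4, 2297: 30 days (April has 30).
May 4, 2297 → Jun 4, 2297: 31 days (May has 31).
Jun 4, 2297 → Jun 29, 2297: 25 days.
Total: 1060 days.

1060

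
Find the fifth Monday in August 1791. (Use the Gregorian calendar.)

August 1, 1791 is a Monday.
The first Monday is therefore August 1 (same day).
The fifth Monday is 1 + 4×7 = August 29.

August 29, 1791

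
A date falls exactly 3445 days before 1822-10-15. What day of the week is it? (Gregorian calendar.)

Oct 15, 1822 is a Tuesday.
3445 mod 7 = 1, so 3445 days before a Tuesday is Tuesday − 1 = Monday.

Monday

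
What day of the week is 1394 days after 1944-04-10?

Tuesday

Apr 10, 1944 is a Monday.
1394 mod 7 = 1, so 1394 days after a Monday is Monday + 1 = Tuesday.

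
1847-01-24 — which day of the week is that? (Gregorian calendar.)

Sunday

Doomsday rule: the anchor day for the 1800s is Friday. For year 47: 47÷12 = 3 r 11, and 11÷4 = 2, so 3+11+2 = 16.
Friday + 16 ≡ Sunday — that's 1847's doomsday.
In January the doomsday date is Jan 3 (1847 is not a leap year).
Jan 24 is 21 days after Jan 3; 21 mod 7 = 0, so Sunday + 0 = Sunday.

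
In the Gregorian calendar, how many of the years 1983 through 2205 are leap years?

54

Multiples of 4 in [1983,2205]: 56.
Of those, multiples of 100: 3 (not leap unless ÷400).
Multiples of 400: 1.
Leap years = 56 − 3 + 1 = 54.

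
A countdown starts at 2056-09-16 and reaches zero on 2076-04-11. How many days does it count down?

7147

Sep 16, 2056 → Sep 16, 2057: 365 days.
Sep 16, 2057 → Sep 16, 2058: 365 days.
Sep 16, 2058 → Sep 16, 2059: 365 days.
Sep 16, 2059 → Sep 16, 2060: 366 days (Feb 29, 2060 is in that span).
Sep 16, 2060 → Sep 16, 2061: 365 days.
Sep 16, 2061 → Sep 16, 2062: 365 days.
Sep 16, 2062 → Sep 16, 2063: 365 days.
Sep 16, 2063 → Sep 16, 2064: 366 days (Feb 29, 2064 is in that span).
Sep 16, 2064 → Sep 16, 2065: 365 days.
Sep 16, 2065 → Sep 16, 2066: 365 days.
Sep 16, 2066 → Sep 16, 2067: 365 days.
Sep 16, 2067 → Sep 16, 2068: 366 days (Feb 29, 2068 is in that span).
Sep 16, 2068 → Sep 16, 2069: 365 days.
Sep 16, 2069 → Sep 16, 2070: 365 days.
Sep 16, 2070 → Sep 16, 2071: 365 days.
Sep 16, 2071 → Sep 16, 2072: 366 days (Feb 29, 2072 is in that span).
Sep 16, 2072 → Sep 16, 2073: 365 days.
Sep 16, 2073 → Sep 16, 2074: 365 days.
Sep 16, 2074 → Sep 16, 2075: 365 days.
Sep 16, 2075 → Oct 16, 2075: 30 days (September has 30).
Oct 16, 2075 → Nov 16, 2075: 31 days (October has 31).
Nov 16, 2075 → Dec 16, 2075: 30 days (November has 30).
Dec 16, 2075 → Jan 16, 2076: 31 days (December has 31).
Jan 16, 2076 → Feb 16, 2076: 31 days (January has 31).
Feb 16, 2076 → Mar 16, 2076: 29 days (February has 29).
Mar 16, 2076 → Apr 11, 2076: 26 days.
Total: 7147 days.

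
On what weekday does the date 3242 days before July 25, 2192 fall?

Jul 25, 2192 is a Wednesday.
3242 mod 7 = 1, so 3242 days before a Wednesday is Wednesday − 1 = Tuesday.

Tuesday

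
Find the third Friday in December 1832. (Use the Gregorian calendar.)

December 1, 1832 is a Saturday.
The first Friday is therefore December 7 (6 days later).
The third Friday is 7 + 2×7 = December 21.

December 21, 1832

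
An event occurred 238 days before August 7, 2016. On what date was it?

−7 → Jul 31, 2016 (end of Jul, 31 days; 231 left).
−31 → Jun 30, 2016 (end of Jun, 30 days; 200 left).
−30 → May 31, 2016 (end of May, 31 days; 170 left).
−31 → Apr 30, 2016 (end of Apr, 30 days; 139 left).
−30 → Mar 31, 2016 (end of Mar, 31 days; 109 left).
−31 → Feb 29, 2016 (end of Feb, 29 days; 78 left).
−29 → Jan 31, 2016 (end of Jan, 31 days; 49 left).
−31 → Dec 31, 2015 (end of Dec, 31 days; 18 left).
−18 → Dec 13, 2015.

December 13, 2015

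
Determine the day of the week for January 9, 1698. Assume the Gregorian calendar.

Thursday

Doomsday rule: the anchor day for the 1600s is Tuesday. For year 98: 98÷12 = 8 r 2, and 2÷4 = 0, so 8+2+0 = 10.
Tuesday + 10 ≡ Friday — that's 1698's doomsday.
In January the doomsday date is Jan 3 (1698 is not a leap year).
Jan 9 is 6 days after Jan 3; 6 mod 7 = 6, so Friday + 6 = Thursday.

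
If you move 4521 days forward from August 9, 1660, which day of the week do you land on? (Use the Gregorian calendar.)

First find the weekday of Aug 9, 1660. Doomsday rule: the anchor day for the 1600s is Tuesday. For year 60: 60÷12 = 5 r 0, and 0÷4 = 0, so 5+0+0 = 5.
Tuesday + 5 ≡ Sunday — that's 1660's doomsday.
In August the doomsday date is Aug 8.
Aug 9 is 1 day after Aug 8; 1 mod 7 = 1, so Sunday + 1 = Monday.
4521 mod 7 = 6, so 4521 days after a Monday is Monday + 6 = Sunday.

Sunday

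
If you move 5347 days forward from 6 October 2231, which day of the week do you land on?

Wednesday

First find the weekday of Oct 6, 2231. Doomsday rule: the anchor day for the 2200s is Friday. For year 31: 31÷12 = 2 r 7, and 7÷4 = 1, so 2+7+1 = 10.
Friday + 10 ≡ Monday — that's 2231's doomsday.
In October the doomsday date is Oct 10.
Oct 6 is 4 days before Oct 10; 4 mod 7 = 4, so Monday − 4 = Thursday.
5347 mod 7 = 6, so 5347 days after a Thursday is Thursday + 6 = Wednesday.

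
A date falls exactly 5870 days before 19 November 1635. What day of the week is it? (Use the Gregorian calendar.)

Thursday

First find the weekday of Nov 19, 1635. Doomsday rule: the anchor day for the 1600s is Tuesday. For year 35: 35÷12 = 2 r 11, and 11÷4 = 2, so 2+11+2 = 15.
Tuesday + 15 ≡ Wednesday — that's 1635's doomsday.
In November the doomsday date is Nov 7.
Nov 19 is 12 days after Nov 7; 12 mod 7 = 5, so Wednesday + 5 = Monday.
5870 mod 7 = 4, so 5870 days before a Monday is Monday − 4 = Thursday.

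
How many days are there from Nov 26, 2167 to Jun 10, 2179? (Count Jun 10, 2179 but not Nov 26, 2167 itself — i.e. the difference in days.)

4214

Nov 26, 2167 → Nov 26, 2168: 366 days (Feb 29, 2168 is in that span).
Nov 26, 2168 → Nov 26, 2169: 365 days.
Nov 26, 2169 → Nov 26, 2170: 365 days.
Nov 26, 2170 → Nov 26, 2171: 365 days.
Nov 26, 2171 → Nov 26, 2172: 366 days (Feb 29, 2172 is in that span).
Nov 26, 2172 → Nov 26, 2173: 365 days.
Nov 26, 2173 → Nov 26, 2174: 365 days.
Nov 26, 2174 → Nov 26, 2175: 365 days.
Nov 26, 2175 → Nov 26, 2176: 366 days (Feb 29, 2176 is in that span).
Nov 26, 2176 → Nov 26, 2177: 365 days.
Nov 26, 2177 → Nov 26, 2178: 365 days.
Nov 26, 2178 → Dec 26, 2178: 30 days (November has 30).
Dec 26, 2178 → Jan 26, 2179: 31 days (December has 31).
Jan 26, 2179 → Feb 26, 2179: 31 days (January has 31).
Feb 26, 2179 → Mar 26, 2179: 28 days (February has 28).
Mar 26, 2179 → Apr 26, 2179: 31 days (March has 31).
Apr 26, 2179 → May 26, 2179: 30 days (April has 30).
May 26, 2179 → Jun 10, 2179: 15 days.
Total: 4214 days.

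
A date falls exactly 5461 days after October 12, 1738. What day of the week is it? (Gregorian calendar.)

Monday

First find the weekday of Oct 12, 1738. Doomsday rule: the anchor day for the 1700s is Sunday. For year 38: 38÷12 = 3 r 2, and 2÷4 = 0, so 3+2+0 = 5.
Sunday + 5 ≡ Friday — that's 1738's doomsday.
In October the doomsday date is Oct 10.
Oct 12 is 2 days after Oct 10; 2 mod 7 = 2, so Friday + 2 = Sunday.
5461 mod 7 = 1, so 5461 days after a Sunday is Sunday + 1 = Monday.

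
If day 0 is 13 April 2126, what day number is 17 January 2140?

5027

Apr 13, 2126 → Apr 13, 2127: 365 days.
Apr 13, 2127 → Apr 13, 2128: 366 days (Feb 29, 2128 is in that span).
Apr 13, 2128 → Apr 13, 2129: 365 days.
Apr 13, 2129 → Apr 13, 2130: 365 days.
Apr 13, 2130 → Apr 13, 2131: 365 days.
Apr 13, 2131 → Apr 13, 2132: 366 days (Feb 29, 2132 is in that span).
Apr 13, 2132 → Apr 13, 2133: 365 days.
Apr 13, 2133 → Apr 13, 2134: 365 days.
Apr 13, 2134 → Apr 13, 2135: 365 days.
Apr 13, 2135 → Apr 13, 2136: 366 days (Feb 29, 2136 is in that span).
Apr 13, 2136 → Apr 13, 2137: 365 days.
Apr 13, 2137 → Apr 13, 2138: 365 days.
Apr 13, 2138 → Apr 13, 2139: 365 days.
Apr 13, 2139 → May 13, 2139: 30 days (April has 30).
May 13, 2139 → Jun 13, 2139: 31 days (May has 31).
Jun 13, 2139 → Jul 13, 2139: 30 days (June has 30).
Jul 13, 2139 → Aug 13, 2139: 31 days (July has 31).
Aug 13, 2139 → Sep 13, 2139: 31 days (August has 31).
Sep 13, 2139 → Oct 13, 2139: 30 days (September has 30).
Oct 13, 2139 → Nov 13, 2139: 31 days (October has 31).
Nov 13, 2139 → Dec 13, 2139: 30 days (November has 30).
Dec 13, 2139 → Jan 13, 2140: 31 days (December has 31).
Jan 13, 2140 → Jan 17, 2140: 4 days.
Total: 5027 days.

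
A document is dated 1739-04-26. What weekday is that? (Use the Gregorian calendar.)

Doomsday rule: the anchor day for the 1700s is Sunday. For year 39: 39÷12 = 3 r 3, and 3÷4 = 0, so 3+3+0 = 6.
Sunday + 6 ≡ Saturday — that's 1739's doomsday.
In April the doomsday date is Apr 4.
Apr 26 is 22 days after Apr 4; 22 mod 7 = 1, so Saturday + 1 = Sunday.

Sunday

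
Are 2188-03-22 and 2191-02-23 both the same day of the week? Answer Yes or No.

No

From Mar 22, 2188 to Feb 23, 2191 is 1068 days.
1068 mod 7 = 4, so they are different weekdays.
(Mar 22, 2188 is a Saturday; Feb 23, 2191 is a Wednesday.)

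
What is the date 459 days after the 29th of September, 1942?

+365 (one year) → Sep 29, 1943 (94 left).
Sep has 30 days: +2 → Oct 1, 1943 (92 left).
Oct has 31 days: +31 → Nov 1, 1943 (61 left).
Nov has 30 days: +30 → Dec 1, 1943 (31 left).
Dec has 31 days: +31 → Jan 1, 1944 (0 left).

January 1, 1944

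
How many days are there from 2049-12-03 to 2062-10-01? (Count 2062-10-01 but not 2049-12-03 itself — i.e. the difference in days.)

4685

Dec 3, 2049 → Dec 3, 2050: 365 days.
Dec 3, 2050 → Dec 3, 2051: 365 days.
Dec 3, 2051 → Dec 3, 2052: 366 days (Feb 29, 2052 is in that span).
Dec 3, 2052 → Dec 3, 2053: 365 days.
Dec 3, 2053 → Dec 3, 2054: 365 days.
Dec 3, 2054 → Dec 3, 2055: 365 days.
Dec 3, 2055 → Dec 3, 2056: 366 days (Feb 29, 2056 is in that span).
Dec 3, 2056 → Dec 3, 2057: 365 days.
Dec 3, 2057 → Dec 3, 2058: 365 days.
Dec 3, 2058 → Dec 3, 2059: 365 days.
Dec 3, 2059 → Dec 3, 2060: 366 days (Feb 29, 2060 is in that span).
Dec 3, 2060 → Dec 3, 2061: 365 days.
Dec 3, 2061 → Jan 3, 2062: 31 days (December has 31).
Jan 3, 2062 → Feb 3, 2062: 31 days (January has 31).
Feb 3, 2062 → Mar 3, 2062: 28 days (February has 28).
Mar 3, 2062 → Apr 3, 2062: 31 days (March has 31).
Apr 3, 2062 → May 3, 2062: 30 days (April has 30).
May 3, 2062 → Jun 3, 2062: 31 days (May has 31).
Jun 3, 2062 → Jul 3, 2062: 30 days (June has 30).
Jul 3, 2062 → Aug 3, 2062: 31 days (July has 31).
Aug 3, 2062 → Sep 3, 2062: 31 days (August has 31).
Sep 3, 2062 → Oct 1, 2062: 28 days.
Total: 4685 days.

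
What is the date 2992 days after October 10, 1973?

December 19, 1981

+365 (one year) → Oct 10, 1974 (2627 left).
+365 (one year) → Oct 10, 1975 (2262 left).
+366 (one year; includes Feb 29, 1976) → Oct 10, 1976 (1896 left).
+365 (one year) → Oct 10, 1977 (1531 left).
+365 (one year) → Oct 10, 1978 (1166 left).
+365 (one year) → Oct 10, 1979 (801 left).
+366 (one year; includes Feb 29, 1980) → Oct 10, 1980 (435 left).
+365 (one year) → Oct 10, 1981 (70 left).
Oct has 31 days: +22 → Nov 1, 1981 (48 left).
Nov has 30 days: +30 → Dec 1, 1981 (18 left).
+18 → Dec 19, 1981.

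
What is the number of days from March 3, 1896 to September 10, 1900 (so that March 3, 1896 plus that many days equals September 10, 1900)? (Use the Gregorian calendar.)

1651

Mar 3, 1896 → Mar 3, 1897: 365 days.
Mar 3, 1897 → Mar 3, 1898: 365 days.
Mar 3, 1898 → Mar 3, 1899: 365 days.
Mar 3, 1899 → Mar 3, 1900: 365 days.
Mar 3, 1900 → Apr 3, 1900: 31 days (March has 31).
Apr 3, 1900 → May 3, 1900: 30 days (April has 30).
May 3, 1900 → Jun 3, 1900: 31 days (May has 31).
Jun 3, 1900 → Jul 3, 1900: 30 days (June has 30).
Jul 3, 1900 → Aug 3, 1900: 31 days (July has 31).
Aug 3, 1900 → Sep 3, 1900: 31 days (August has 31).
Sep 3, 1900 → Sep 10, 1900: 7 days.
Total: 1651 days.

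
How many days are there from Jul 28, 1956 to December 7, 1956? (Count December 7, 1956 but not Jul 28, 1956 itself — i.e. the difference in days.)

132

Jul 28, 1956 → Aug 28, 1956: 31 days (July has 31).
Aug 28, 1956 → Sep 28, 1956: 31 days (August has 31).
Sep 28, 1956 → Oct 28, 1956: 30 days (September has 30).
Oct 28, 1956 → Nov 28, 1956: 31 days (October has 31).
Nov 28, 1956 → Dec 7, 1956: 9 days.
Total: 132 days.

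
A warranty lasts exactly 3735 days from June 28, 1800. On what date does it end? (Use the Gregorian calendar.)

+365 (one year) → Jun 28, 1801 (3370 left).
+365 (one year) → Jun 28, 1802 (3005 left).
+365 (one year) → Jun 28, 1803 (2640 left).
+366 (one year; includes Feb 29, 1804) → Jun 28, 1804 (2274 left).
+365 (one year) → Jun 28, 1805 (1909 left).
+365 (one year) → Jun 28, 1806 (1544 left).
+365 (one year) → Jun 28, 1807 (1179 left).
+366 (one year; includes Feb 29, 1808) → Jun 28, 1808 (813 left).
+365 (one year) → Jun 28, 1809 (448 left).
+365 (one year) → Jun 28, 1810 (83 left).
Jun has 30 days: +3 → Jul 1, 1810 (80 left).
Jul has 31 days: +31 → Aug 1, 1810 (49 left).
Aug has 31 days: +31 → Sep 1, 1810 (18 left).
+18 → Sep 19, 1810.

September 19, 1810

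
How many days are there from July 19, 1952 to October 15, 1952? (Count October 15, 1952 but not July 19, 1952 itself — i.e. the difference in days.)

Jul 19, 1952 → Aug 19, 1952: 31 days (July has 31).
Aug 19, 1952 → Sep 19, 1952: 31 days (August has 31).
Sep 19, 1952 → Oct 15, 1952: 26 days.
Total: 88 days.

88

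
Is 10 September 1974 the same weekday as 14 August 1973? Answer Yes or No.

Yes

From Aug 14, 1973 to Sep 10, 1974 is 392 days.
392 mod 7 = 0, so they are the same weekday.
(Aug 14, 1973 is a Tuesday; Sep 10, 1974 is a Tuesday.)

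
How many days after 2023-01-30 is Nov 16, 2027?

Jan 30, 2023 → Jan 30, 2024: 365 days.
Jan 30, 2024 → Jan 30, 2025: 366 days (Feb 29, 2024 is in that span).
Jan 30, 2025 → Jan 30, 2026: 365 days.
Jan 30, 2026 → Jan 30, 2027: 365 days.
Jan 30, 2027 → Feb 28, 2027: 29 days (January has 31).
Feb 28, 2027 → Mar 28, 2027: 28 days (February has 28).
Mar 28, 2027 → Apr 28, 2027: 31 days (March has 31).
Apr 28, 2027 → May 28, 2027: 30 days (April has 30).
May 28, 2027 → Jun 28, 2027: 31 days (May has 31).
Jun 28, 2027 → Jul 28, 2027: 30 days (June has 30).
Jul 28, 2027 → Aug 28, 2027: 31 days (July has 31).
Aug 28, 2027 → Sep 28, 2027: 31 days (August has 31).
Sep 28, 2027 → Oct 28, 2027: 30 days (September has 30).
Oct 28, 2027 → Nov 16, 2027: 19 days.
Total: 1751 days.

1751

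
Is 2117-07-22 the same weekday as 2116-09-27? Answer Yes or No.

From Sep 27, 2116 to Jul 22, 2117 is 298 days.
298 mod 7 = 4, so they are different weekdays.
(Sep 27, 2116 is a Sunday; Jul 22, 2117 is a Thursday.)

No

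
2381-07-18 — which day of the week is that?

Doomsday rule: the anchor day for the 2300s is Wednesday. For year 81: 81÷12 = 6 r 9, and 9÷4 = 2, so 6+9+2 = 17.
Wednesday + 17 ≡ Saturday — that's 2381's doomsday.
In July the doomsday date is Jul 11.
Jul 18 is 7 days after Jul 11; 7 mod 7 = 0, so Saturday + 0 = Saturday.

Saturday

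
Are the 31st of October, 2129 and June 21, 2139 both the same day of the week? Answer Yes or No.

No

From Oct 31, 2129 to Jun 21, 2139 is 3520 days.
3520 mod 7 = 6, so they are different weekdays.
(Oct 31, 2129 is a Monday; Jun 21, 2139 is a Sunday.)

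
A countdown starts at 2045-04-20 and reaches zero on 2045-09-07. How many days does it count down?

140

Apr 20, 2045 → May 20, 2045: 30 days (April has 30).
May 20, 2045 → Jun 20, 2045: 31 days (May has 31).
Jun 20, 2045 → Jul 20, 2045: 30 days (June has 30).
Jul 20, 2045 → Aug 20, 2045: 31 days (July has 31).
Aug 20, 2045 → Sep 7, 2045: 18 days.
Total: 140 days.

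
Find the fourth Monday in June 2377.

June 27, 2377

June 1, 2377 is a Wednesday.
The first Monday is therefore June 6 (5 days later).
The fourth Monday is 6 + 3×7 = June 27.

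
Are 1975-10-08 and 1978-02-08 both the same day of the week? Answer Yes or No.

From Oct 8, 1975 to Feb 8, 1978 is 854 days.
854 mod 7 = 0, so they are the same weekday.
(Oct 8, 1975 is a Wednesday; Feb 8, 1978 is a Wednesday.)

Yes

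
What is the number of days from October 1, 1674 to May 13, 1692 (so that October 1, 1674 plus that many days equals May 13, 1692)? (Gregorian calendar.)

Oct 1, 1674 → Oct 1, 1675: 365 days.
Oct 1, 1675 → Oct 1, 1676: 366 days (Feb 29, 1676 is in that span).
Oct 1, 1676 → Oct 1, 1677: 365 days.
Oct 1, 1677 → Oct 1, 1678: 365 days.
Oct 1, 1678 → Oct 1, 1679: 365 days.
Oct 1, 1679 → Oct 1, 1680: 366 days (Feb 29, 1680 is in that span).
Oct 1, 1680 → Oct 1, 1681: 365 days.
Oct 1, 1681 → Oct 1, 1682: 365 days.
Oct 1, 1682 → Oct 1, 1683: 365 days.
Oct 1, 1683 → Oct 1, 1684: 366 days (Feb 29, 1684 is in that span).
Oct 1, 1684 → Oct 1, 1685: 365 days.
Oct 1, 1685 → Oct 1, 1686: 365 days.
Oct 1, 1686 → Oct 1, 1687: 365 days.
Oct 1, 1687 → Oct 1, 1688: 366 days (Feb 29, 1688 is in that span).
Oct 1, 1688 → Oct 1, 1689: 365 days.
Oct 1, 1689 → Oct 1, 1690: 365 days.
Oct 1, 1690 → Oct 1, 1691: 365 days.
Oct 1, 1691 → Nov 1, 1691: 31 days (October has 31).
Nov 1, 1691 → Dec 1, 1691: 30 days (November has 30).
Dec 1, 1691 → Jan 1, 1692: 31 days (December has 31).
Jan 1, 1692 → Feb 1, 1692: 31 days (January has 31).
Feb 1, 1692 → Mar 1, 1692: 29 days (February has 29).
Mar 1, 1692 → Apr 1, 1692: 31 days (March has 31).
Apr 1, 1692 → May 1, 1692: 30 days (April has 30).
May 1, 1692 → May 13, 1692: 12 days.
Total: 6434 days.

6434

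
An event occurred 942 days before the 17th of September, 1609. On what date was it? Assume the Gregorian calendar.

−365 (one year) → Sep 17, 1608 (577 left).
−366 (one year; includes Feb 29, 1608) → Sep 17, 1607 (211 left).
−17 → Aug 31, 1607 (end of Aug, 31 days; 194 left).
−31 → Jul 31, 1607 (end of Jul, 31 days; 163 left).
−31 → Jun 30, 1607 (end of Jun, 30 days; 132 left).
−30 → May 31, 1607 (end of May, 31 days; 102 left).
−31 → Apr 30, 1607 (end of Apr, 30 days; 71 left).
−30 → Mar 31, 1607 (end of Mar, 31 days; 41 left).
−31 → Feb 28, 1607 (end of Feb, 28 days; 10 left).
−10 → Feb 18, 1607.

February 18, 1607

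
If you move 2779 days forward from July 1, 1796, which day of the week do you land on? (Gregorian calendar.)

Friday

Jul 1, 1796 is a Friday.
2779 mod 7 = 0, so 2779 days after a Friday is Friday + 0 = Friday.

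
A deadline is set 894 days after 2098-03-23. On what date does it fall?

+365 (one year) → Mar 23, 2099 (529 left).
+365 (one year) → Mar 23, 2100 (164 left).
Mar has 31 days: +9 → Apr 1, 2100 (155 left).
Apr has 30 days: +30 → May 1, 2100 (125 left).
May has 31 days: +31 → Jun 1, 2100 (94 left).
Jun has 30 days: +30 → Jul 1, 2100 (64 left).
Jul has 31 days: +31 → Aug 1, 2100 (33 left).
Aug has 31 days: +31 → Sep 1, 2100 (2 left).
+2 → Sep 3, 2100.

September 3, 2100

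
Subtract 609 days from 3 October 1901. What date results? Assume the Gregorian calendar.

February 1, 1900

−365 (one year) → Oct 3, 1900 (244 left).
−3 → Sep 30, 1900 (end of Sep, 30 days; 241 left).
−30 → Aug 31, 1900 (end of Aug, 31 days; 211 left).
−31 → Jul 31, 1900 (end of Jul, 31 days; 180 left).
−31 → Jun 30, 1900 (end of Jun, 30 days; 149 left).
−30 → May 31, 1900 (end of May, 31 days; 119 left).
−31 → Apr 30, 1900 (end of Apr, 30 days; 88 left).
−30 → Mar 31, 1900 (end of Mar, 31 days; 58 left).
−31 → Feb 28, 1900 (end of Feb, 28 days; 27 left).
−27 → Feb 1, 1900.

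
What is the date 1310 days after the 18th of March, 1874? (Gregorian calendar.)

+365 (one year) → Mar 18, 1875 (945 left).
+366 (one year; includes Feb 29, 1876) → Mar 18, 1876 (579 left).
+365 (one year) → Mar 18, 1877 (214 left).
Mar has 31 days: +14 → Apr 1, 1877 (200 left).
Apr has 30 days: +30 → May 1, 1877 (170 left).
May has 31 days: +31 → Jun 1, 1877 (139 left).
Jun has 30 days: +30 → Jul 1, 1877 (109 left).
Jul has 31 days: +31 → Aug 1, 1877 (78 left).
Aug has 31 days: +31 → Sep 1, 1877 (47 left).
Sep has 30 days: +30 → Oct 1, 1877 (17 left).
+17 → Oct 18, 1877.

October 18, 1877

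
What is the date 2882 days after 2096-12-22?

+365 (one year) → Dec 22, 2097 (2517 left).
+365 (one year) → Dec 22, 2098 (2152 left).
+365 (one year) → Dec 22, 2099 (1787 left).
+365 (one year) → Dec 22, 2100 (1422 left).
+365 (one year) → Dec 22, 2101 (1057 left).
+365 (one year) → Dec 22, 2102 (692 left).
+365 (one year) → Dec 22, 2103 (327 left).
Dec has 31 days: +10 → Jan 1, 2104 (317 left).
Jan has 31 days: +31 → Feb 1, 2104 (286 left).
Feb has 29 days: +29 → Mar 1, 2104 (257 left).
Mar has 31 days: +31 → Apr 1, 2104 (226 left).
Apr has 30 days: +30 → May 1, 2104 (196 left).
May has 31 days: +31 → Jun 1, 2104 (165 left).
Jun has 30 days: +30 → Jul 1, 2104 (135 left).
Jul has 31 days: +31 → Aug 1, 2104 (104 left).
Aug has 31 days: +31 → Sep 1, 2104 (73 left).
Sep has 30 days: +30 → Oct 1, 2104 (43 left).
Oct has 31 days: +31 → Nov 1, 2104 (12 left).
+12 → Nov 13, 2104.

November 13, 2104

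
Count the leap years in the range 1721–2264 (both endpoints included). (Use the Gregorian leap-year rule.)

Multiples of 4 in [1721,2264]: 136.
Of those, multiples of 100: 5 (not leap unless ÷400).
Multiples of 400: 1.
Leap years = 136 − 5 + 1 = 132.

132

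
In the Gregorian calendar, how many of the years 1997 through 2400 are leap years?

Multiples of 4 in [1997,2400]: 101.
Of those, multiples of 100: 5 (not leap unless ÷400).
Multiples of 400: 2.
Leap years = 101 − 5 + 2 = 98.

98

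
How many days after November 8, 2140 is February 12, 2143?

Nov 8, 2140 → Nov 8, 2141: 365 days.
Nov 8, 2141 → Nov 8, 2142: 365 days.
Nov 8, 2142 → Dec 8, 2142: 30 days (November has 30).
Dec 8, 2142 → Jan 8, 2143: 31 days (December has 31).
Jan 8, 2143 → Feb 8, 2143: 31 days (January has 31).
Feb 8, 2143 → Feb 12, 2143: 4 days.
Total: 826 days.

826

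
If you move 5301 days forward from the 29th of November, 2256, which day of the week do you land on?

Monday

First find the weekday of Nov 29, 2256. Doomsday rule: the anchor day for the 2200s is Friday. For year 56: 56÷12 = 4 r 8, and 8÷4 = 2, so 4+8+2 = 14.
Friday + 14 ≡ Friday — that's 2256's doomsday.
In November the doomsday date is Nov 7.
Nov 29 is 22 days after Nov 7; 22 mod 7 = 1, so Friday + 1 = Saturday.
5301 mod 7 = 2, so 5301 days after a Saturday is Saturday + 2 = Monday.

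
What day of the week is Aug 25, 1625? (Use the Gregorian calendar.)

Monday

Doomsday rule: the anchor day for the 1600s is Tuesday. For year 25: 25÷12 = 2 r 1, and 1÷4 = 0, so 2+1+0 = 3.
Tuesday + 3 ≡ Friday — that's 1625's doomsday.
In August the doomsday date is Aug 8.
Aug 25 is 17 days after Aug 8; 17 mod 7 = 3, so Friday + 3 = Monday.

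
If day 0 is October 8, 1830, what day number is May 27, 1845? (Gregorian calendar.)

Oct 8, 1830 → Oct 8, 1831: 365 days.
Oct 8, 1831 → Oct 8, 1832: 366 days (Feb 29, 1832 is in that span).
Oct 8, 1832 → Oct 8, 1833: 365 days.
Oct 8, 1833 → Oct 8, 1834: 365 days.
Oct 8, 1834 → Oct 8, 1835: 365 days.
Oct 8, 1835 → Oct 8, 1836: 366 days (Feb 29, 1836 is in that span).
Oct 8, 1836 → Oct 8, 1837: 365 days.
Oct 8, 1837 → Oct 8, 1838: 365 days.
Oct 8, 1838 → Oct 8, 1839: 365 days.
Oct 8, 1839 → Oct 8, 1840: 366 days (Feb 29, 1840 is in that span).
Oct 8, 1840 → Oct 8, 1841: 365 days.
Oct 8, 1841 → Oct 8, 1842: 365 days.
Oct 8, 1842 → Oct 8, 1843: 365 days.
Oct 8, 1843 → Oct 8, 1844: 366 days (Feb 29, 1844 is in that span).
Oct 8, 1844 → Nov 8, 1844: 31 days (October has 31).
Nov 8, 1844 → Dec 8, 1844: 30 days (November has 30).
Dec 8, 1844 → Jan 8, 1845: 31 days (December has 31).
Jan 8, 1845 → Feb 8, 1845: 31 days (January has 31).
Feb 8, 1845 → Mar 8, 1845: 28 days (February has 28).
Mar 8, 1845 → Apr 8, 1845: 31 days (March has 31).
Apr 8, 1845 → May 8, 1845: 30 days (April has 30).
May 8, 1845 → May 27, 1845: 19 days.
Total: 5345 days.

5345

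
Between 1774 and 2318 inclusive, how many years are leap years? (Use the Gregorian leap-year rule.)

131

Multiples of 4 in [1774,2318]: 136.
Of those, multiples of 100: 6 (not leap unless ÷400).
Multiples of 400: 1.
Leap years = 136 − 6 + 1 = 131.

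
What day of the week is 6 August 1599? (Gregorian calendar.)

Doomsday rule: the anchor day for the 1500s is Wednesday. For year 99: 99÷12 = 8 r 3, and 3÷4 = 0, so 8+3+0 = 11.
Wednesday + 11 ≡ Sunday — that's 1599's doomsday.
In August the doomsday date is Aug 8.
Aug 6 is 2 days before Aug 8; 2 mod 7 = 2, so Sunday − 2 = Friday.

Friday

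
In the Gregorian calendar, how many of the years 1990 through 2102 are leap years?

27

Multiples of 4 in [1990,2102]: 28.
Of those, multiples of 100: 2 (not leap unless ÷400).
Multiples of 400: 1.
Leap years = 28 − 2 + 1 = 27.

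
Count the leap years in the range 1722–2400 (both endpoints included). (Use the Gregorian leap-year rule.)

Multiples of 4 in [1722,2400]: 170.
Of those, multiples of 100: 7 (not leap unless ÷400).
Multiples of 400: 2.
Leap years = 170 − 7 + 2 = 165.

165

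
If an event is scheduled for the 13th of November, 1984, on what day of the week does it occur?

Doomsday rule: the anchor day for the 1900s is Wednesday. For year 84: 84÷12 = 7 r 0, and 0÷4 = 0, so 7+0+0 = 7.
Wednesday + 7 ≡ Wednesday — that's 1984's doomsday.
In November the doomsday date is Nov 7.
Nov 13 is 6 days after Nov 7; 6 mod 7 = 6, so Wednesday + 6 = Tuesday.

Tuesday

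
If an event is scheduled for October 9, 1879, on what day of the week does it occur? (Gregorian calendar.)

Thursday

Doomsday rule: the anchor day for the 1800s is Friday. For year 79: 79÷12 = 6 r 7, and 7÷4 = 1, so 6+7+1 = 14.
Friday + 14 ≡ Friday — that's 1879's doomsday.
In October the doomsday date is Oct 10.
Oct 9 is 1 day before Oct 10; 1 mod 7 = 1, so Friday − 1 = Thursday.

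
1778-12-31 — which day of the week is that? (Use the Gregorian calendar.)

Thursday

Doomsday rule: the anchor day for the 1700s is Sunday. For year 78: 78÷12 = 6 r 6, and 6÷4 = 1, so 6+6+1 = 13.
Sunday + 13 ≡ Saturday — that's 1778's doomsday.
In December the doomsday date is Dec 12.
Dec 31 is 19 days after Dec 12; 19 mod 7 = 5, so Saturday + 5 = Thursday.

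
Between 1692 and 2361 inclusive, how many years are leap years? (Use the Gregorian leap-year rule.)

162

Multiples of 4 in [1692,2361]: 168.
Of those, multiples of 100: 7 (not leap unless ÷400).
Multiples of 400: 1.
Leap years = 168 − 7 + 1 = 162.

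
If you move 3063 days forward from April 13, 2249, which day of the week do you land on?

Tuesday

First find the weekday of Apr 13, 2249. Doomsday rule: the anchor day for the 2200s is Friday. For year 49: 49÷12 = 4 r 1, and 1÷4 = 0, so 4+1+0 = 5.
Friday + 5 ≡ Wednesday — that's 2249's doomsday.
In April the doomsday date is Apr 4.
Apr 13 is 9 days after Apr 4; 9 mod 7 = 2, so Wednesday + 2 = Friday.
3063 mod 7 = 4, so 3063 days after a Friday is Friday + 4 = Tuesday.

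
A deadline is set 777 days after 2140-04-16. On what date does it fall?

+365 (one year) → Apr 16, 2141 (412 left).
+365 (one year) → Apr 16, 2142 (47 left).
Apr has 30 days: +15 → May 1, 2142 (32 left).
May has 31 days: +31 → Jun 1, 2142 (1 left).
+1 → Jun 2, 2142.

June 2, 2142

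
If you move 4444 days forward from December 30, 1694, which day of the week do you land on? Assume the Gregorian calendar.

First find the weekday of Dec 30, 1694. Doomsday rule: the anchor day for the 1600s is Tuesday. For year 94: 94÷12 = 7 r 10, and 10÷4 = 2, so 7+10+2 = 19.
Tuesday + 19 ≡ Sunday — that's 1694's doomsday.
In December the doomsday date is Dec 12.
Dec 30 is 18 days after Dec 12; 18 mod 7 = 4, so Sunday + 4 = Thursday.
4444 mod 7 = 6, so 4444 days after a Thursday is Thursday + 6 = Wednesday.

Wednesday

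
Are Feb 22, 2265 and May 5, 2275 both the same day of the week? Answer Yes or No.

Yes

From Feb 22, 2265 to May 5, 2275 is 3724 days.
3724 mod 7 = 0, so they are the same weekday.
(Feb 22, 2265 is a Wednesday; May 5, 2275 is a Wednesday.)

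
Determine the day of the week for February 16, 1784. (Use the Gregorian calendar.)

Doomsday rule: the anchor day for the 1700s is Sunday. For year 84: 84÷12 = 7 r 0, and 0÷4 = 0, so 7+0+0 = 7.
Sunday + 7 ≡ Sunday — that's 1784's doomsday.
In February the doomsday date is Feb 29 (1784 is a leap year (divisible by 4)).
Feb 16 is 13 days before Feb 29; 13 mod 7 = 6, so Sunday − 6 = Monday.

Monday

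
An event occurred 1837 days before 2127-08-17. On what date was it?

−365 (one year) → Aug 17, 2126 (1472 left).
−365 (one year) → Aug 17, 2125 (1107 left).
−365 (one year) → Aug 17, 2124 (742 left).
−366 (one year; includes Feb 29, 2124) → Aug 17, 2123 (376 left).
−17 → Jul 31, 2123 (end of Jul, 31 days; 359 left).
−31 → Jun 30, 2123 (end of Jun, 30 days; 328 left).
−30 → May 31, 2123 (end of May, 31 days; 298 left).
−31 → Apr 30, 2123 (end of Apr, 30 days; 267 left).
−30 → Mar 31, 2123 (end of Mar, 31 days; 237 left).
−31 → Feb 28, 2123 (end of Feb, 28 days; 206 left).
−28 → Jan 31, 2123 (end of Jan, 31 days; 178 left).
−31 → Dec 31, 2122 (end of Dec, 31 days; 147 left).
−31 → Nov 30, 2122 (end of Nov, 30 days; 116 left).
−30 → Oct 31, 2122 (end of Oct, 31 days; 86 left).
−31 → Sep 30, 2122 (end of Sep, 30 days; 55 left).
−30 → Aug 31, 2122 (end of Aug, 31 days; 25 left).
−25 → Aug 6, 2122.

August 6, 2122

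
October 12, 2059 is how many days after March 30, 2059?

Mar 30, 2059 → Apr 30, 2059: 31 days (March has 31).
Apr 30, 2059 → May 30, 2059: 30 days (April has 30).
May 30, 2059 → Jun 30, 2059: 31 days (May has 31).
Jun 30, 2059 → Jul 30, 2059: 30 days (June has 30).
Jul 30, 2059 → Aug 30, 2059: 31 days (July has 31).
Aug 30, 2059 → Sep 30, 2059: 31 days (August has 31).
Sep 30, 2059 → Oct 12, 2059: 12 days.
Total: 196 days.

196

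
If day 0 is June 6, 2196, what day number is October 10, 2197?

491

Jun 6, 2196 → Jun 6, 2197: 365 days.
Jun 6, 2197 → Jul 6, 2197: 30 days (June has 30).
Jul 6, 2197 → Aug 6, 2197: 31 days (July has 31).
Aug 6, 2197 → Sep 6, 2197: 31 days (August has 31).
Sep 6, 2197 → Oct 6, 2197: 30 days (September has 30).
Oct 6, 2197 → Oct 10, 2197: 4 days.
Total: 491 days.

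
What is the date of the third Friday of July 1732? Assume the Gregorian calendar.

July 18, 1732

July 1, 1732 is a Tuesday.
The first Friday is therefore July 4 (3 days later).
The third Friday is 4 + 2×7 = July 18.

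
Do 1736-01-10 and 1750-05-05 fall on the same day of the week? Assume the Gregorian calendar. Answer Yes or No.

Yes

From Jan 10, 1736 to May 5, 1750 is 5229 days.
5229 mod 7 = 0, so they are the same weekday.
(Jan 10, 1736 is a Tuesday; May 5, 1750 is a Tuesday.)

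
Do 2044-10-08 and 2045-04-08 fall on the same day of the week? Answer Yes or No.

Yes

From Oct 8, 2044 to Apr 8, 2045 is 182 days.
182 mod 7 = 0, so they are the same weekday.
(Oct 8, 2044 is a Saturday; Apr 8, 2045 is a Saturday.)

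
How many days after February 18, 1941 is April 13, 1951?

Feb 18, 1941 → Feb 18, 1942: 365 days.
Feb 18, 1942 → Feb 18, 1943: 365 days.
Feb 18, 1943 → Feb 18, 1944: 365 days.
Feb 18, 1944 → Feb 18, 1945: 366 days (Feb 29, 1944 is in that span).
Feb 18, 1945 → Feb 18, 1946: 365 days.
Feb 18, 1946 → Feb 18, 1947: 365 days.
Feb 18, 1947 → Feb 18, 1948: 365 days.
Feb 18, 1948 → Feb 18, 1949: 366 days (Feb 29, 1948 is in that span).
Feb 18, 1949 → Feb 18, 1950: 365 days.
Feb 18, 1950 → Feb 18, 1951: 365 days.
Feb 18, 1951 → Mar 18, 1951: 28 days (February has 28).
Mar 18, 1951 → Apr 13, 1951: 26 days.
Total: 3706 days.

3706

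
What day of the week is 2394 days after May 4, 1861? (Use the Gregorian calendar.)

Saturday

May 4, 1861 is a Saturday.
2394 mod 7 = 0, so 2394 days after a Saturday is Saturday + 0 = Saturday.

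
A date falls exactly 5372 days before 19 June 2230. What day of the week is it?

First find the weekday of Jun 19, 2230. Doomsday rule: the anchor day for the 2200s is Friday. For year 30: 30÷12 = 2 r 6, and 6÷4 = 1, so 2+6+1 = 9.
Friday + 9 ≡ Sunday — that's 2230's doomsday.
In June the doomsday date is Jun 6.
Jun 19 is 13 days after Jun 6; 13 mod 7 = 6, so Sunday + 6 = Saturday.
5372 mod 7 = 3, so 5372 days before a Saturday is Saturday − 3 = Wednesday.

Wednesday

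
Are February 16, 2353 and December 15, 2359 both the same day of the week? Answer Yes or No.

No

From Feb 16, 2353 to Dec 15, 2359 is 2493 days.
2493 mod 7 = 1, so they are different weekdays.
(Feb 16, 2353 is a Monday; Dec 15, 2359 is a Tuesday.)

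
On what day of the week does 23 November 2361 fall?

Thursday

Doomsday rule: the anchor day for the 2300s is Wednesday. For year 61: 61÷12 = 5 r 1, and 1÷4 = 0, so 5+1+0 = 6.
Wednesday + 6 ≡ Tuesday — that's 2361's doomsday.
In November the doomsday date is Nov 7.
Nov 23 is 16 days after Nov 7; 16 mod 7 = 2, so Tuesday + 2 = Thursday.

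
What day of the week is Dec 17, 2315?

Doomsday rule: the anchor day for the 2300s is Wednesday. For year 15: 15÷12 = 1 r 3, and 3÷4 = 0, so 1+3+0 = 4.
Wednesday + 4 ≡ Sunday — that's 2315's doomsday.
In December the doomsday date is Dec 12.
Dec 17 is 5 days after Dec 12; 5 mod 7 = 5, so Sunday + 5 = Friday.

Friday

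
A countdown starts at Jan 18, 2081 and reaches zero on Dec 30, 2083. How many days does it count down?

Jan 18, 2081 → Jan 18, 2082: 365 days.
Jan 18, 2082 → Jan 18, 2083: 365 days.
Jan 18, 2083 → Feb 18, 2083: 31 days (January has 31).
Feb 18, 2083 → Mar 18, 2083: 28 days (February has 28).
Mar 18, 2083 → Apr 18, 2083: 31 days (March has 31).
Apr 18, 2083 → May 18, 2083: 30 days (April has 30).
May 18, 2083 → Jun 18, 2083: 31 days (May has 31).
Jun 18, 2083 → Jul 18, 2083: 30 days (June has 30).
Jul 18, 2083 → Aug 18, 2083: 31 days (July has 31).
Aug 18, 2083 → Sep 18, 2083: 31 days (August has 31).
Sep 18, 2083 → Oct 18, 2083: 30 days (September has 30).
Oct 18, 2083 → Nov 18, 2083: 31 days (October has 31).
Nov 18, 2083 → Dec 18, 2083: 30 days (November has 30).
Dec 18, 2083 → Dec 30, 2083: 12 days.
Total: 1076 days.

1076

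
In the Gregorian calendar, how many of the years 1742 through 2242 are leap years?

121

Multiples of 4 in [1742,2242]: 125.
Of those, multiples of 100: 5 (not leap unless ÷400).
Multiples of 400: 1.
Leap years = 125 − 5 + 1 = 121.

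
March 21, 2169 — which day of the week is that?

Tuesday

Doomsday rule: the anchor day for the 2100s is Sunday. For year 69: 69÷12 = 5 r 9, and 9÷4 = 2, so 5+9+2 = 16.
Sunday + 16 ≡ Tuesday — that's 2169's doomsday.
In March the doomsday date is Mar 14.
Mar 21 is 7 days after Mar 14; 7 mod 7 = 0, so Tuesday + 0 = Tuesday.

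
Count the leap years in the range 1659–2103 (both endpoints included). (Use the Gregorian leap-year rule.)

107

Multiples of 4 in [1659,2103]: 111.
Of those, multiples of 100: 5 (not leap unless ÷400).
Multiples of 400: 1.
Leap years = 111 − 5 + 1 = 107.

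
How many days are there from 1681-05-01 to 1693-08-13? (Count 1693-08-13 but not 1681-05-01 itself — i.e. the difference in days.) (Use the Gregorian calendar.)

4487

May 1, 1681 → May 1, 1682: 365 days.
May 1, 1682 → May 1, 1683: 365 days.
May 1, 1683 → May 1, 1684: 366 days (Feb 29, 1684 is in that span).
May 1, 1684 → May 1, 1685: 365 days.
May 1, 1685 → May 1, 1686: 365 days.
May 1, 1686 → May 1, 1687: 365 days.
May 1, 1687 → May 1, 1688: 366 days (Feb 29, 1688 is in that span).
May 1, 1688 → May 1, 1689: 365 days.
May 1, 1689 → May 1, 1690: 365 days.
May 1, 1690 → May 1, 1691: 365 days.
May 1, 1691 → May 1, 1692: 366 days (Feb 29, 1692 is in that span).
May 1, 1692 → May 1, 1693: 365 days.
May 1, 1693 → Jun 1, 1693: 31 days (May has 31).
Jun 1, 1693 → Jul 1, 1693: 30 days (June has 30).
Jul 1, 1693 → Aug 1, 1693: 31 days (July has 31).
Aug 1, 1693 → Aug 13, 1693: 12 days.
Total: 4487 days.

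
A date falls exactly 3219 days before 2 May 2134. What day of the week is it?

Monday

May 2, 2134 is a Sunday.
3219 mod 7 = 6, so 3219 days before a Sunday is Sunday − 6 = Monday.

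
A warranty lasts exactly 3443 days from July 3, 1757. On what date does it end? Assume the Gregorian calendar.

December 6, 1766

+365 (one year) → Jul 3, 1758 (3078 left).
+365 (one year) → Jul 3, 1759 (2713 left).
+366 (one year; includes Feb 29, 1760) → Jul 3, 1760 (2347 left).
+365 (one year) → Jul 3, 1761 (1982 left).
+365 (one year) → Jul 3, 1762 (1617 left).
+365 (one year) → Jul 3, 1763 (1252 left).
+366 (one year; includes Feb 29, 1764) → Jul 3, 1764 (886 left).
+365 (one year) → Jul 3, 1765 (521 left).
+365 (one year) → Jul 3, 1766 (156 left).
Jul has 31 days: +29 → Aug 1, 1766 (127 left).
Aug has 31 days: +31 → Sep 1, 1766 (96 left).
Sep has 30 days: +30 → Oct 1, 1766 (66 left).
Oct has 31 days: +31 → Nov 1, 1766 (35 left).
Nov has 30 days: +30 → Dec 1, 1766 (5 left).
+5 → Dec 6, 1766.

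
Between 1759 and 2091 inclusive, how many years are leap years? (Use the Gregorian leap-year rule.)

81

Multiples of 4 in [1759,2091]: 83.
Of those, multiples of 100: 3 (not leap unless ÷400).
Multiples of 400: 1.
Leap years = 83 − 3 + 1 = 81.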